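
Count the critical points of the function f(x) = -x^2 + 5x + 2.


Find where f'(x) = 0:
f'(x) = -2x + 5
Set f'(x) = 0:
-2x + 5 = 0
x = -5 / (-2) = 5/2
This is a linear equation in x, so there is exactly one solution.
Number of critical points: 1

1


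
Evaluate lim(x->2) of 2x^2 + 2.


Since polynomials are continuous, we use direct substitution.
lim(x->2) of 2x^2 + 2
= 2 * 2^2 + 0 * 2 + 2
= 8 + 0 + 2
= 10

10


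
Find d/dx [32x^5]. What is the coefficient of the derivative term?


We apply the power rule: d/dx [ax^n] = a*n * x^(n-1)
d/dx [32x^5]
= 32 * 5 * x^(5-1)
= 160x^4
The coefficient is 160

160


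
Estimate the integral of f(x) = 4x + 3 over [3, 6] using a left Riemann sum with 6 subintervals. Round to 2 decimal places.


Left Riemann sum uses left endpoints of each subinterval.
Interval: [3, 6], n = 6
dx = (6 - 3) / 6 = 1/2
Left endpoints: [3, 7/2, 4, 9/2, 5, 11/2]
f values: [15, 17, 19, 21, 23, 25]
Sum = dx * (sum of f values)
= 1/2 * 120
= 60 = 60.00

60.00


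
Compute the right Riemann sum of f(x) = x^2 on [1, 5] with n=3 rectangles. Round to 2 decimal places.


Right Riemann sum uses right endpoints of each subinterval.
Interval: [1, 5], n = 3
dx = (5 - 1) / 3 = 4/3
Right endpoints: [7/3, 11/3, 5]
f values: [49/9, 121/9, 25]
Sum = dx * (sum of f values)
= 4/3 * 395/9
= 1580/27 ≈ 58.52

58.52


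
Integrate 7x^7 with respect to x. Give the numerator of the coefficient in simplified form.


Apply the power rule for integration:
integral of ax^n dx = a/(n+1) * x^(n+1) + C
integral of 7x^7 dx
= 7/8 * x^8 + C
The coefficient in lowest terms is 7/8, and its numerator is 7

7


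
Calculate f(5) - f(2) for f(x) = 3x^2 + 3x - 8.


Net change = f(b) - f(a)
f(x) = 3x^2 + 3x - 8
Compute f(5):
f(5) = 3 * 5^2 + 3 * 5 - 8
= 75 + 15 - 8
= 82
Compute f(2):
f(2) = 3 * 2^2 + 3 * 2 - 8
= 12 + 6 - 8
= 10
Net change = 82 - 10 = 72

72


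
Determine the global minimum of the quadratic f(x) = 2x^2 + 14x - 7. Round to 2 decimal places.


For a quadratic f(x) = ax^2 + bx + c with a > 0, the minimum is at the vertex.
Vertex x-coordinate: x = -b/(2a)
x = -(14) / (2 * 2)
x = -14/4 = -7/2
Substitute back to find the minimum value:
f(-7/2) = 2 * (-7/2)^2 + 14 * (-7/2) - 7
= 49/2 - 49 - 7
= -63/2 = -31.50

-31.50


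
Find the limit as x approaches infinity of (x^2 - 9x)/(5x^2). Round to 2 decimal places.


For limits at infinity with equal-degree polynomials,
we compare leading coefficients.
Numerator leading term: x^2
Denominator leading term: 5x^2
Divide both by x^2:
lim = (1 - 9/x) / (5)
As x -> infinity, the 1/x and 1/x^2 terms vanish:
= 1/5 = 0.20

0.20


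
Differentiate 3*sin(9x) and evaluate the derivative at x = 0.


Apply the chain rule to differentiate 3*sin(9x):
d/dx [3*sin(9x)]
= 3 * cos(9x) * d/dx(9x)
= 3 * 9 * cos(9x)
= 27 * cos(9x)
Evaluate at x = 0:
= 27 * cos(0)
= 27 * 1
= 27

27


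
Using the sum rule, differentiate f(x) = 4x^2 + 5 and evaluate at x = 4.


Differentiate term by term using power and sum rules:
f(x) = 4x^2 + 5
f'(x) = 8x
Substitute x = 4:
f'(4) = 8 * 4 + 0
= 32 + 0
= 32

32


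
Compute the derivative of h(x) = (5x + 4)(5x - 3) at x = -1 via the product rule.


Let u(x) = 5x + 4 and v(x) = 5x - 3
u'(x) = 5
v'(x) = 5
Product rule: h'(x) = u'(x)*v(x) + u(x)*v'(x)
= 5 * (5x - 3) + (5x + 4) * 5
At x = -1:
u(-1) = 5 * (-1) + 4 = -1
v(-1) = 5 * (-1) - 3 = -8
h'(-1) = 5 * (-8) + (-1) * 5
= -40 - 5
= -45

-45


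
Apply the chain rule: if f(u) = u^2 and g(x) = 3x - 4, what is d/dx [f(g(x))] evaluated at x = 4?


Using the chain rule: (f(g(x)))' = f'(g(x)) * g'(x)
First, find g(4):
g(4) = 3 * 4 - 4 = 8
Next, f'(u) = 2u
And g'(x) = 3
So f'(g(4)) * g'(4)
= 2 * 8 * 3
= 48

48


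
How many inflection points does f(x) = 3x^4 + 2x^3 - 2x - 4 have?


Inflection points occur where f''(x) = 0 and concavity changes.
f(x) = 3x^4 + 2x^3 - 2x - 4
f'(x) = 12x^3 + 6x^2 - 2
f''(x) = 36x^2 + 12x
This is a quadratic in x. Use the discriminant to count real roots.
Discriminant = (12)^2 - 4 * 36 * 0
= 144 - 0
= 144
Since discriminant > 0, f''(x) = 0 has 2 distinct real solutions.
A quadratic with two distinct real roots changes sign at each root, so concavity changes at both.
Number of inflection points: 2

2


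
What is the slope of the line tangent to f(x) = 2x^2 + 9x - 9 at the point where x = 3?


The slope of the tangent line equals f'(x) at the point.
f(x) = 2x^2 + 9x - 9
f'(x) = 4x + 9
At x = 3:
f'(3) = 4 * 3 + 9
= 12 + 9
= 21

21


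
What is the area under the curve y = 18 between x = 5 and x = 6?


The area under a constant function y = 18 is a rectangle.
Width = 6 - 5 = 1
Height = 18
Area = width * height
= 1 * 18
= 18

18


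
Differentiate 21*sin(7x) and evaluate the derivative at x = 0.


Apply the chain rule to differentiate 21*sin(7x):
d/dx [21*sin(7x)]
= 21 * cos(7x) * d/dx(7x)
= 21 * 7 * cos(7x)
= 147 * cos(7x)
Evaluate at x = 0:
= 147 * cos(0)
= 147 * 1
= 147

147


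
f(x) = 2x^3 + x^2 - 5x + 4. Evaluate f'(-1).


Differentiate f(x) = 2x^3 + x^2 - 5x + 4 term by term:
f'(x) = 6x^2 + 2x - 5
Substitute x = -1:
f'(-1) = 6 * (-1)^2 + 2 * (-1) - 5
= 6 - 2 - 5
= -1

-1


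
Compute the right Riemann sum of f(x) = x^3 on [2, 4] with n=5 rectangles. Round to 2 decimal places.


Right Riemann sum uses right endpoints of each subinterval.
Interval: [2, 4], n = 5
dx = (4 - 2) / 5 = 2/5
Right endpoints: [12/5, 14/5, 16/5, 18/5, 4]
f values: [1728/125, 2744/125, 4096/125, 5832/125, 64]
Sum = dx * (sum of f values)
= 2/5 * 896/5
= 1792/25 = 71.68

71.68


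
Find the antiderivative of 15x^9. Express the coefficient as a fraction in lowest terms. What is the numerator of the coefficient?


Apply the power rule for integration:
integral of ax^n dx = a/(n+1) * x^(n+1) + C
integral of 15x^9 dx
= 15/10 * x^10 + C
= 3/2 * x^10 + C
The coefficient in lowest terms is 3/2, and its numerator is 3

3


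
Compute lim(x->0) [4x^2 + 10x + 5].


Since polynomials are continuous, we use direct substitution.
lim(x->0) of 4x^2 + 10x + 5
= 4 * 0^2 + 10 * 0 + 5
= 0 + 0 + 5
= 5

5


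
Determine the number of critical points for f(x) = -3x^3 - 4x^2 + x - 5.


Find where f'(x) = 0:
f(x) = -3x^3 - 4x^2 + x - 5
f'(x) = -9x^2 - 8x + 1
This is a quadratic in x. Use the discriminant to count real roots.
Discriminant = (-8)^2 - 4 * (-9) * 1
= 64 - (-36)
= 100
Since discriminant > 0, f'(x) = 0 has 2 real solutions.
Number of critical points: 2

2


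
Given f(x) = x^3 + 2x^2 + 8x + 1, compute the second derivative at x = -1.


First derivative:
f'(x) = 3x^2 + 4x + 8
Second derivative:
f''(x) = 6x + 4
Substitute x = -1:
f''(-1) = 6 * (-1) + 4
= -6 + 4
= -2

-2


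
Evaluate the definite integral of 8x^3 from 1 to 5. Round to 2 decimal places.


Find the antiderivative of 8x^3:
F(x) = 8/4 * x^4
Apply the Fundamental Theorem of Calculus:
F(5) - F(1)
= 8/4 * 5^4 - 8/4 * 1^4
= 8/4 * (625 - 1)
= 8/4 * 624
= 1248 = 1248.00

1248.00


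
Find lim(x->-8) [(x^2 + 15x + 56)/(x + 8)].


Direct substitution gives 0/0, so we factor the numerator.
Factor: (x^2 + 15x + 56) = (x + 8)(x + 7)
Cancel the common factor (x + 8):
(x^2 + 15x + 56)/(x + 8) = (x + 7)
Now substitute x = -8:
= (-8) - (-7) = -1

-1


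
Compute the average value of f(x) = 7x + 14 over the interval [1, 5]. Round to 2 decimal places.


Average value = 1/(b-a) * integral from a to b of f(x) dx
First compute the integral of 7x + 14:
F(x) = (7/2)x^2 + 14x
F(5) = 7/2 * 25 + 14 * 5 = 315/2
F(1) = 7/2 * 1 + 14 * 1 = 35/2
Integral = 315/2 - 35/2 = 140
Average = 140 / (5 - 1) = 140 / 4
= 35 = 35.00

35.00


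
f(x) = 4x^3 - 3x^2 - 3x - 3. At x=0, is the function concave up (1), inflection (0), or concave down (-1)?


Concavity is determined by the sign of f''(x).
f(x) = 4x^3 - 3x^2 - 3x - 3
f'(x) = 12x^2 - 6x - 3
f''(x) = 24x - 6
f''(0) = 24 * 0 - 6
= 0 - 6
= -6
Since f''(0) < 0, the function is concave down (-1)

-1


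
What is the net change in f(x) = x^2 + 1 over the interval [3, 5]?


Net change = f(b) - f(a)
f(x) = x^2 + 1
Compute f(5):
f(5) = 1 * 5^2 + 0 * 5 + 1
= 25 + 0 + 1
= 26
Compute f(3):
f(3) = 1 * 3^2 + 0 * 3 + 1
= 9 + 0 + 1
= 10
Net change = 26 - 10 = 16

16


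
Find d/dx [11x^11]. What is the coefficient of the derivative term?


We apply the power rule: d/dx [ax^n] = a*n * x^(n-1)
d/dx [11x^11]
= 11 * 11 * x^(11-1)
= 121x^10
The coefficient is 121

121


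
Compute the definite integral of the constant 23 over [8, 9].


The integral of a constant k over [a, b] equals k * (b - a).
integral from 8 to 9 of 23 dx
= 23 * (9 - 8)
= 23 * 1
= 23

23


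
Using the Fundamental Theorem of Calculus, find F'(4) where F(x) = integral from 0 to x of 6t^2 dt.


By the Fundamental Theorem of Calculus (Part 1):
If F(x) = integral from 0 to x of f(t) dt, then F'(x) = f(x)
Here f(t) = 6t^2
So F'(x) = 6x^2
Evaluate at x = 4:
F'(4) = 6 * 4^2
= 6 * 16
= 96

96


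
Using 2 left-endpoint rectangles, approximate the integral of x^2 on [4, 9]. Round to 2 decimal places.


Left Riemann sum uses left endpoints of each subinterval.
Interval: [4, 9], n = 2
dx = (9 - 4) / 2 = 5/2
Left endpoints: [4, 13/2]
f values: [16, 169/4]
Sum = dx * (sum of f values)
= 5/2 * 233/4
= 1165/8 ≈ 145.63

145.63


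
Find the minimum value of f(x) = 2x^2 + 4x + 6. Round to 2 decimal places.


For a quadratic f(x) = ax^2 + bx + c with a > 0, the minimum is at the vertex.
Vertex x-coordinate: x = -b/(2a)
x = -(4) / (2 * 2)
x = -4/4 = -1
Substitute back to find the minimum value:
f(-1) = 2 * (-1)^2 + 4 * (-1) + 6
= 2 - 4 + 6
= 4 = 4.00

4.00


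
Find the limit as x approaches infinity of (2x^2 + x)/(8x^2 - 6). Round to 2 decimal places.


For limits at infinity with equal-degree polynomials,
we compare leading coefficients.
Numerator leading term: 2x^2
Denominator leading term: 8x^2
Divide both by x^2:
lim = (2 + 1/x) / (8 - 6/x^2)
As x -> infinity, the 1/x and 1/x^2 terms vanish:
= 2/8 = 1/4 = 0.25

0.25


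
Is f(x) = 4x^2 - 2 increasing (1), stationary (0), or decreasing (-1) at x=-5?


Compute f'(x) to determine behavior:
f'(x) = 8x
f'(-5) = 8 * (-5) + 0
= -40 + 0
= -40
Since f'(-5) < 0, the function is decreasing (-1)

-1


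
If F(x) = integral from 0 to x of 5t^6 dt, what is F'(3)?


By the Fundamental Theorem of Calculus (Part 1):
If F(x) = integral from 0 to x of f(t) dt, then F'(x) = f(x)
Here f(t) = 5t^6
So F'(x) = 5x^6
Evaluate at x = 3:
F'(3) = 5 * 3^6
= 5 * 729
= 3645

3645


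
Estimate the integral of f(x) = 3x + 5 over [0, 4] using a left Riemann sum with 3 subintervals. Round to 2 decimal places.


Left Riemann sum uses left endpoints of each subinterval.
Interval: [0, 4], n = 3
dx = (4 - 0) / 3 = 4/3
Left endpoints: [0, 4/3, 8/3]
f values: [5, 9, 13]
Sum = dx * (sum of f values)
= 4/3 * 27
= 36 = 36.00

36.00


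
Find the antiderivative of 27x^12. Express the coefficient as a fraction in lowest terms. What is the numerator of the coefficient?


Apply the power rule for integration:
integral of ax^n dx = a/(n+1) * x^(n+1) + C
integral of 27x^12 dx
= 27/13 * x^13 + C
The coefficient in lowest terms is 27/13, and its numerator is 27

27


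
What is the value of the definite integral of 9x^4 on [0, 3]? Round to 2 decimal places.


Find the antiderivative of 9x^4:
F(x) = 9/5 * x^5
Apply the Fundamental Theorem of Calculus:
F(3) - F(0)
= 9/5 * 3^5 - 9/5 * 0^5
= 9/5 * (243 - 0)
= 9/5 * 243
= 2187/5 = 437.40

437.40


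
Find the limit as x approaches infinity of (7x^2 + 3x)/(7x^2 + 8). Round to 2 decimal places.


For limits at infinity with equal-degree polynomials,
we compare leading coefficients.
Numerator leading term: 7x^2
Denominator leading term: 7x^2
Divide both by x^2:
lim = (7 + 3/x) / (7 + 8/x^2)
As x -> infinity, the 1/x and 1/x^2 terms vanish:
= 7/7 = 1 = 1.00

1.00


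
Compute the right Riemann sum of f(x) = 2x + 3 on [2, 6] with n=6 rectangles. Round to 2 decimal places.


Right Riemann sum uses right endpoints of each subinterval.
Interval: [2, 6], n = 6
dx = (6 - 2) / 6 = 2/3
Right endpoints: [8/3, 10/3, 4, 14/3, 16/3, 6]
f values: [25/3, 29/3, 11, 37/3, 41/3, 15]
Sum = dx * (sum of f values)
= 2/3 * 70
= 140/3 ≈ 46.67

46.67


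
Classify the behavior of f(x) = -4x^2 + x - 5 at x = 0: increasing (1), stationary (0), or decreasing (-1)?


Compute f'(x) to determine behavior:
f'(x) = -8x + 1
f'(0) = -8 * 0 + 1
= 0 + 1
= 1
Since f'(0) > 0, the function is increasing (1)

1


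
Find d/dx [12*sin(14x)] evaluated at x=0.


Apply the chain rule to differentiate 12*sin(14x):
d/dx [12*sin(14x)]
= 12 * cos(14x) * d/dx(14x)
= 12 * 14 * cos(14x)
= 168 * cos(14x)
Evaluate at x = 0:
= 168 * cos(0)
= 168 * 1
= 168

168


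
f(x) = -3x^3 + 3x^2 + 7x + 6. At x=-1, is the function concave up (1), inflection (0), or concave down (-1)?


Concavity is determined by the sign of f''(x).
f(x) = -3x^3 + 3x^2 + 7x + 6
f'(x) = -9x^2 + 6x + 7
f''(x) = -18x + 6
f''(-1) = -18 * (-1) + 6
= 18 + 6
= 24
Since f''(-1) > 0, the function is concave up (1)

1


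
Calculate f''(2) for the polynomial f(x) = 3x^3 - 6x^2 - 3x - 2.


First derivative:
f'(x) = 9x^2 - 12x - 3
Second derivative:
f''(x) = 18x - 12
Substitute x = 2:
f''(2) = 18 * 2 - 12
= 36 - 12
= 24

24


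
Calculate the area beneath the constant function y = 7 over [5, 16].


The area under a constant function y = 7 is a rectangle.
Width = 16 - 5 = 11
Height = 7
Area = width * height
= 11 * 7
= 77

77


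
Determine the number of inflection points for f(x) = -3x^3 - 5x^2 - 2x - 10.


Inflection points occur where f''(x) = 0 and concavity changes.
f(x) = -3x^3 - 5x^2 - 2x - 10
f'(x) = -9x^2 - 10x - 2
f''(x) = -18x - 10
Set f''(x) = 0:
-18x - 10 = 0
x = 10 / (-18) = -5/9
Since f''(x) is linear (degree 1), it changes sign at this point.
Therefore there is exactly 1 inflection point.

1


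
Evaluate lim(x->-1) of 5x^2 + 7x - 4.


Since polynomials are continuous, we use direct substitution.
lim(x->-1) of 5x^2 + 7x - 4
= 5 * (-1)^2 + 7 * (-1) - 4
= 5 - 7 - 4
= -6

-6


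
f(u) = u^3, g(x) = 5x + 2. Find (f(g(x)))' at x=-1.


Using the chain rule: (f(g(x)))' = f'(g(x)) * g'(x)
First, find g(-1):
g(-1) = 5 * (-1) + 2 = -3
Next, f'(u) = 3u^2
And g'(x) = 5
So f'(g(-1)) * g'(-1)
= 3 * (-3)^2 * 5
= 3 * 9 * 5
= 135

135


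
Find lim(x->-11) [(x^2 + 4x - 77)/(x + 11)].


Direct substitution gives 0/0, so we factor the numerator.
Factor: (x^2 + 4x - 77) = (x + 11)(x - 7)
Cancel the common factor (x + 11):
(x^2 + 4x - 77)/(x + 11) = (x - 7)
Now substitute x = -11:
= (-11) - (7) = -18

-18


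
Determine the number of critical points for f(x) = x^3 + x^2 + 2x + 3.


Find where f'(x) = 0:
f(x) = x^3 + x^2 + 2x + 3
f'(x) = 3x^2 + 2x + 2
This is a quadratic in x. Use the discriminant to count real roots.
Discriminant = (2)^2 - 4 * 3 * 2
= 4 - 24
= -20
Since discriminant < 0, f'(x) = 0 has no real solutions.
Number of critical points: 0

0


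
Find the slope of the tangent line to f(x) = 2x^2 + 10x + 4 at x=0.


The slope of the tangent line equals f'(x) at the point.
f(x) = 2x^2 + 10x + 4
f'(x) = 4x + 10
At x = 0:
f'(0) = 4 * 0 + 10
= 0 + 10
= 10

10


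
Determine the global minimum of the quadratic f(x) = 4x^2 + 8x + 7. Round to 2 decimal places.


For a quadratic f(x) = ax^2 + bx + c with a > 0, the minimum is at the vertex.
Vertex x-coordinate: x = -b/(2a)
x = -(8) / (2 * 4)
x = -8/8 = -1
Substitute back to find the minimum value:
f(-1) = 4 * (-1)^2 + 8 * (-1) + 7
= 4 - 8 + 7
= 3 = 3.00

3.00


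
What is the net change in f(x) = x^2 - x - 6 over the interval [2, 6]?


Net change = f(b) - f(a)
f(x) = x^2 - x - 6
Compute f(6):
f(6) = 1 * 6^2 - 1 * 6 - 6
= 36 - 6 - 6
= 24
Compute f(2):
f(2) = 1 * 2^2 - 1 * 2 - 6
= 4 - 2 - 6
= -4
Net change = 24 - (-4) = 28

28


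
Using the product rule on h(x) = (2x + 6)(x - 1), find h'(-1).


Let u(x) = 2x + 6 and v(x) = x - 1
u'(x) = 2
v'(x) = 1
Product rule: h'(x) = u'(x)*v(x) + u(x)*v'(x)
= 2 * (x - 1) + (2x + 6) * 1
At x = -1:
u(-1) = 2 * (-1) + 6 = 4
v(-1) = 1 * (-1) - 1 = -2
h'(-1) = 2 * (-2) + 4 * 1
= -4 + 4
= 0

0


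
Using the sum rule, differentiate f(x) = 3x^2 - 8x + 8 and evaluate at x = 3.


Differentiate term by term using power and sum rules:
f(x) = 3x^2 - 8x + 8
f'(x) = 6x - 8
Substitute x = 3:
f'(3) = 6 * 3 - 8
= 18 - 8
= 10

10


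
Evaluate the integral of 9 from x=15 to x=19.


The integral of a constant k over [a, b] equals k * (b - a).
integral from 15 to 19 of 9 dx
= 9 * (19 - 15)
= 9 * 4
= 36

36


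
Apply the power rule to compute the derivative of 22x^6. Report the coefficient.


We apply the power rule: d/dx [ax^n] = a*n * x^(n-1)
d/dx [22x^6]
= 22 * 6 * x^(6-1)
= 132x^5
The coefficient is 132

132


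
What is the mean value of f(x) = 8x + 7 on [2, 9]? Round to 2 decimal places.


Average value = 1/(b-a) * integral from a to b of f(x) dx
First compute the integral of 8x + 7:
F(x) = 4x^2 + 7x
F(9) = 4 * 81 + 7 * 9 = 387
F(2) = 4 * 4 + 7 * 2 = 30
Integral = 387 - 30 = 357
Average = 357 / (9 - 2) = 357 / 7
= 51 = 51.00

51.00


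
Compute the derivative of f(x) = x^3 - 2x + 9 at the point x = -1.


Differentiate f(x) = x^3 - 2x + 9 term by term:
f'(x) = 3x^2 - 2
Substitute x = -1:
f'(-1) = 3 * (-1)^2 + 0 * (-1) - 2
= 3 + 0 - 2
= 1

1


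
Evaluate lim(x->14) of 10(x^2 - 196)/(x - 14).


Direct substitution gives 0/0, so we factor the numerator.
Factor: 10(x^2 - 196) = 10 * (x - 14)(x + 14)
Cancel the common factor (x - 14):
10(x^2 - 196)/(x - 14) = 10 * (x + 14)
Now substitute x = 14:
= 10 * (14 + 14) = 280

280


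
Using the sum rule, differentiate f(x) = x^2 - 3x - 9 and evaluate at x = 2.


Differentiate term by term using power and sum rules:
f(x) = x^2 - 3x - 9
f'(x) = 2x - 3
Substitute x = 2:
f'(2) = 2 * 2 - 3
= 4 - 3
= 1

1


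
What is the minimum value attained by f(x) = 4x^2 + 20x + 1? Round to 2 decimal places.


For a quadratic f(x) = ax^2 + bx + c with a > 0, the minimum is at the vertex.
Vertex x-coordinate: x = -b/(2a)
x = -(20) / (2 * 4)
x = -20/8 = -5/2
Substitute back to find the minimum value:
f(-5/2) = 4 * (-5/2)^2 + 20 * (-5/2) + 1
= 25 - 50 + 1
= -24 = -24.00

-24.00


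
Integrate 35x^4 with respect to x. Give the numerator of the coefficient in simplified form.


Apply the power rule for integration:
integral of ax^n dx = a/(n+1) * x^(n+1) + C
integral of 35x^4 dx
= 35/5 * x^5 + C
= 7 * x^5 + C
The coefficient in lowest terms is 7 = 7/1, so its numerator is 7

7


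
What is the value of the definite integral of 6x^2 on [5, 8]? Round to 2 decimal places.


Find the antiderivative of 6x^2:
F(x) = 6/3 * x^3
Apply the Fundamental Theorem of Calculus:
F(8) - F(5)
= 6/3 * 8^3 - 6/3 * 5^3
= 6/3 * (512 - 125)
= 6/3 * 387
= 774 = 774.00

774.00


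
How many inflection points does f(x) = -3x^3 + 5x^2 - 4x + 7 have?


Inflection points occur where f''(x) = 0 and concavity changes.
f(x) = -3x^3 + 5x^2 - 4x + 7
f'(x) = -9x^2 + 10x - 4
f''(x) = -18x + 10
Set f''(x) = 0:
-18x + 10 = 0
x = -10 / (-18) = 5/9
Since f''(x) is linear (degree 1), it changes sign at this point.
Therefore there is exactly 1 inflection point.

1


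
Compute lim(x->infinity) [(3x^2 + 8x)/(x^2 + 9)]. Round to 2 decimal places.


For limits at infinity with equal-degree polynomials,
we compare leading coefficients.
Numerator leading term: 3x^2
Denominator leading term: x^2
Divide both by x^2:
lim = (3 + 8/x) / (1 + 9/x^2)
As x -> infinity, the 1/x and 1/x^2 terms vanish:
= 3/1 = 3 = 3.00

3.00


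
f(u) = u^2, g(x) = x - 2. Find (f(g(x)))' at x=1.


Using the chain rule: (f(g(x)))' = f'(g(x)) * g'(x)
First, find g(1):
g(1) = 1 * 1 - 2 = -1
Next, f'(u) = 2u
And g'(x) = 1
So f'(g(1)) * g'(1)
= 2 * (-1) * 1
= -2

-2


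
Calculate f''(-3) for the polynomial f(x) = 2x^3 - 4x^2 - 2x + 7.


First derivative:
f'(x) = 6x^2 - 8x - 2
Second derivative:
f''(x) = 12x - 8
Substitute x = -3:
f''(-3) = 12 * (-3) - 8
= -36 - 8
= -44

-44


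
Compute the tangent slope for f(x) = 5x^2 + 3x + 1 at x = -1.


The slope of the tangent line equals f'(x) at the point.
f(x) = 5x^2 + 3x + 1
f'(x) = 10x + 3
At x = -1:
f'(-1) = 10 * (-1) + 3
= -10 + 3
= -7

-7


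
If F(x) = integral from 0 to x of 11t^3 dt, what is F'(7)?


By the Fundamental Theorem of Calculus (Part 1):
If F(x) = integral from 0 to x of f(t) dt, then F'(x) = f(x)
Here f(t) = 11t^3
So F'(x) = 11x^3
Evaluate at x = 7:
F'(7) = 11 * 7^3
= 11 * 343
= 3773

3773


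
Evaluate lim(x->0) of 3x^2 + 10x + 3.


Since polynomials are continuous, we use direct substitution.
lim(x->0) of 3x^2 + 10x + 3
= 3 * 0^2 + 10 * 0 + 3
= 0 + 0 + 3
= 3

3


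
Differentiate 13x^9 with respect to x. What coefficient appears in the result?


We apply the power rule: d/dx [ax^n] = a*n * x^(n-1)
d/dx [13x^9]
= 13 * 9 * x^(9-1)
= 117x^8
The coefficient is 117

117


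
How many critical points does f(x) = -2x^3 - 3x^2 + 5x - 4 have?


Find where f'(x) = 0:
f(x) = -2x^3 - 3x^2 + 5x - 4
f'(x) = -6x^2 - 6x + 5
This is a quadratic in x. Use the discriminant to count real roots.
Discriminant = (-6)^2 - 4 * (-6) * 5
= 36 - (-120)
= 156
Since discriminant > 0, f'(x) = 0 has 2 real solutions.
Number of critical points: 2

2


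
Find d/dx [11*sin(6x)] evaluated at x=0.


Apply the chain rule to differentiate 11*sin(6x):
d/dx [11*sin(6x)]
= 11 * cos(6x) * d/dx(6x)
= 11 * 6 * cos(6x)
= 66 * cos(6x)
Evaluate at x = 0:
= 66 * cos(0)
= 66 * 1
= 66

66


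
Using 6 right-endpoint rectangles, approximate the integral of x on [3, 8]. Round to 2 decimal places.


Right Riemann sum uses right endpoints of each subinterval.
Interval: [3, 8], n = 6
dx = (8 - 3) / 6 = 5/6
Right endpoints: [23/6, 14/3, 11/2, 19/3, 43/6, 8]
f values: [23/6, 14/3, 11/2, 19/3, 43/6, 8]
Sum = dx * (sum of f values)
= 5/6 * 71/2
= 355/12 ≈ 29.58

29.58


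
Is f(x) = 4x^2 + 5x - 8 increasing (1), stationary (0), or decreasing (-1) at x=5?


Compute f'(x) to determine behavior:
f'(x) = 8x + 5
f'(5) = 8 * 5 + 5
= 40 + 5
= 45
Since f'(5) > 0, the function is increasing (1)

1


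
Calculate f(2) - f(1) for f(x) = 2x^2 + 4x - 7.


Net change = f(b) - f(a)
f(x) = 2x^2 + 4x - 7
Compute f(2):
f(2) = 2 * 2^2 + 4 * 2 - 7
= 8 + 8 - 7
= 9
Compute f(1):
f(1) = 2 * 1^2 + 4 * 1 - 7
= 2 + 4 - 7
= -1
Net change = 9 - (-1) = 10

10


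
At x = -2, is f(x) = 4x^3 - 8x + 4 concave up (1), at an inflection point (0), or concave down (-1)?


Concavity is determined by the sign of f''(x).
f(x) = 4x^3 - 8x + 4
f'(x) = 12x^2 - 8
f''(x) = 24x
f''(-2) = 24 * (-2) + 0
= -48 + 0
= -48
Since f''(-2) < 0, the function is concave down (-1)

-1


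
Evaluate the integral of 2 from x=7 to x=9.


The integral of a constant k over [a, b] equals k * (b - a).
integral from 7 to 9 of 2 dx
= 2 * (9 - 7)
= 2 * 2
= 4

4


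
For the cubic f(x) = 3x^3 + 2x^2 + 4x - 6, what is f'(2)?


Differentiate f(x) = 3x^3 + 2x^2 + 4x - 6 term by term:
f'(x) = 9x^2 + 4x + 4
Substitute x = 2:
f'(2) = 9 * 2^2 + 4 * 2 + 4
= 36 + 8 + 4
= 48

48


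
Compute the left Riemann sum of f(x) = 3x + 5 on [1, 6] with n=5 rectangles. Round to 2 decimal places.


Left Riemann sum uses left endpoints of each subinterval.
Interval: [1, 6], n = 5
dx = (6 - 1) / 5 = 1
Left endpoints: [1, 2, 3, 4, 5]
f values: [8, 11, 14, 17, 20]
Sum = dx * (sum of f values)
= 1 * 70
= 70 = 70.00

70.00


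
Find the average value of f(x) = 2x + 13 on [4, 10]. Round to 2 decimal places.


Average value = 1/(b-a) * integral from a to b of f(x) dx
First compute the integral of 2x + 13:
F(x) = x^2 + 13x
F(10) = 1 * 100 + 13 * 10 = 230
F(4) = 1 * 16 + 13 * 4 = 68
Integral = 230 - 68 = 162
Average = 162 / (10 - 4) = 162 / 6
= 27 = 27.00

27.00


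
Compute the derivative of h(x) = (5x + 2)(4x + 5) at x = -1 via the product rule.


Let u(x) = 5x + 2 and v(x) = 4x + 5
u'(x) = 5
v'(x) = 4
Product rule: h'(x) = u'(x)*v(x) + u(x)*v'(x)
= 5 * (4x + 5) + (5x + 2) * 4
At x = -1:
u(-1) = 5 * (-1) + 2 = -3
v(-1) = 4 * (-1) + 5 = 1
h'(-1) = 5 * 1 + (-3) * 4
= 5 - 12
= -7

-7


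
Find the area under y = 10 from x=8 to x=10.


The area under a constant function y = 10 is a rectangle.
Width = 10 - 8 = 2
Height = 10
Area = width * height
= 2 * 10
= 20

20


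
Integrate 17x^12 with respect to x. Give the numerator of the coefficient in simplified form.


Apply the power rule for integration:
integral of ax^n dx = a/(n+1) * x^(n+1) + C
integral of 17x^12 dx
= 17/13 * x^13 + C
The coefficient in lowest terms is 17/13, and its numerator is 17

17


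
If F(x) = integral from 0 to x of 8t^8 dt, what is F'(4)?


By the Fundamental Theorem of Calculus (Part 1):
If F(x) = integral from 0 to x of f(t) dt, then F'(x) = f(x)
Here f(t) = 8t^8
So F'(x) = 8x^8
Evaluate at x = 4:
F'(4) = 8 * 4^8
= 8 * 65536
= 524288

524288


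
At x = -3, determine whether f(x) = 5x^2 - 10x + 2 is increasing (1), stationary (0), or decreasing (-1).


Compute f'(x) to determine behavior:
f'(x) = 10x - 10
f'(-3) = 10 * (-3) - 10
= -30 - 10
= -40
Since f'(-3) < 0, the function is decreasing (-1)

-1


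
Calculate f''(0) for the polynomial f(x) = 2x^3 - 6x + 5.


First derivative:
f'(x) = 6x^2 - 6
Second derivative:
f''(x) = 12x
Substitute x = 0:
f''(0) = 12 * 0 + 0
= 0 + 0
= 0

0


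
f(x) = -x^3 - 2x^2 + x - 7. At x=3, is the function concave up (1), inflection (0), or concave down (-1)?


Concavity is determined by the sign of f''(x).
f(x) = -x^3 - 2x^2 + x - 7
f'(x) = -3x^2 - 4x + 1
f''(x) = -6x - 4
f''(3) = -6 * 3 - 4
= -18 - 4
= -22
Since f''(3) < 0, the function is concave down (-1)

-1


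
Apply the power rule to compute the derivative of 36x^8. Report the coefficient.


We apply the power rule: d/dx [ax^n] = a*n * x^(n-1)
d/dx [36x^8]
= 36 * 8 * x^(8-1)
= 288x^7
The coefficient is 288

288


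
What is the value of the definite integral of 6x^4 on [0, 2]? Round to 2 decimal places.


Find the antiderivative of 6x^4:
F(x) = 6/5 * x^5
Apply the Fundamental Theorem of Calculus:
F(2) - F(0)
= 6/5 * 2^5 - 6/5 * 0^5
= 6/5 * (32 - 0)
= 6/5 * 32
= 192/5 = 38.40

38.40


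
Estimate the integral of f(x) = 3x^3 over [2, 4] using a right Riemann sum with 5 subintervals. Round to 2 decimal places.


Right Riemann sum uses right endpoints of each subinterval.
Interval: [2, 4], n = 5
dx = (4 - 2) / 5 = 2/5
Right endpoints: [12/5, 14/5, 16/5, 18/5, 4]
f values: [5184/125, 8232/125, 12288/125, 17496/125, 192]
Sum = dx * (sum of f values)
= 2/5 * 2688/5
= 5376/25 = 215.04

215.04


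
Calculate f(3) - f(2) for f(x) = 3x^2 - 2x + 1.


Net change = f(b) - f(a)
f(x) = 3x^2 - 2x + 1
Compute f(3):
f(3) = 3 * 3^2 - 2 * 3 + 1
= 27 - 6 + 1
= 22
Compute f(2):
f(2) = 3 * 2^2 - 2 * 2 + 1
= 12 - 4 + 1
= 9
Net change = 22 - 9 = 13

13


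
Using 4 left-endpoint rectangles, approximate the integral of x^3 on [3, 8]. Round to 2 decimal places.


Left Riemann sum uses left endpoints of each subinterval.
Interval: [3, 8], n = 4
dx = (8 - 3) / 4 = 5/4
Left endpoints: [3, 17/4, 11/2, 27/4]
f values: [27, 4913/64, 1331/8, 19683/64]
Sum = dx * (sum of f values)
= 5/4 * 9243/16
= 46215/64 ≈ 722.11

722.11


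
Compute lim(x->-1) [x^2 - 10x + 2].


Since polynomials are continuous, we use direct substitution.
lim(x->-1) of x^2 - 10x + 2
= 1 * (-1)^2 - 10 * (-1) + 2
= 1 + 10 + 2
= 13

13


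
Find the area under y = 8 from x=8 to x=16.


The area under a constant function y = 8 is a rectangle.
Width = 16 - 8 = 8
Height = 8
Area = width * height
= 8 * 8
= 64

64


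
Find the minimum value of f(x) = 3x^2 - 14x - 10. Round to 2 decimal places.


For a quadratic f(x) = ax^2 + bx + c with a > 0, the minimum is at the vertex.
Vertex x-coordinate: x = -b/(2a)
x = -(-14) / (2 * 3)
x = 14/6 = 7/3
Substitute back to find the minimum value:
f(7/3) = 3 * (7/3)^2 - 14 * (7/3) - 10
= 49/3 - 98/3 - 10
= -79/3 ≈ -26.33

-26.33


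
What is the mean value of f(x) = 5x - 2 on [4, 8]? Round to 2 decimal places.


Average value = 1/(b-a) * integral from a to b of f(x) dx
First compute the integral of 5x - 2:
F(x) = (5/2)x^2 - 2x
F(8) = 5/2 * 64 - 2 * 8 = 144
F(4) = 5/2 * 16 - 2 * 4 = 32
Integral = 144 - 32 = 112
Average = 112 / (8 - 4) = 112 / 4
= 28 = 28.00

28.00


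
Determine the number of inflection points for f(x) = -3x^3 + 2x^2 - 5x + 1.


Inflection points occur where f''(x) = 0 and concavity changes.
f(x) = -3x^3 + 2x^2 - 5x + 1
f'(x) = -9x^2 + 4x - 5
f''(x) = -18x + 4
Set f''(x) = 0:
-18x + 4 = 0
x = -4 / (-18) = 2/9
Since f''(x) is linear (degree 1), it changes sign at this point.
Therefore there is exactly 1 inflection point.

1


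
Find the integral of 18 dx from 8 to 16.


The integral of a constant k over [a, b] equals k * (b - a).
integral from 8 to 16 of 18 dx
= 18 * (16 - 8)
= 18 * 8
= 144

144


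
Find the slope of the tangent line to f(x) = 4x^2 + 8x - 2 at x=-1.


The slope of the tangent line equals f'(x) at the point.
f(x) = 4x^2 + 8x - 2
f'(x) = 8x + 8
At x = -1:
f'(-1) = 8 * (-1) + 8
= -8 + 8
= 0

0


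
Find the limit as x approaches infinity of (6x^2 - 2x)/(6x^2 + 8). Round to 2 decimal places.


For limits at infinity with equal-degree polynomials,
we compare leading coefficients.
Numerator leading term: 6x^2
Denominator leading term: 6x^2
Divide both by x^2:
lim = (6 - 2/x) / (6 + 8/x^2)
As x -> infinity, the 1/x and 1/x^2 terms vanish:
= 6/6 = 1 = 1.00

1.00


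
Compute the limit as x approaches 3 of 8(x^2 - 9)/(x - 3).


Direct substitution gives 0/0, so we factor the numerator.
Factor: 8(x^2 - 9) = 8 * (x - 3)(x + 3)
Cancel the common factor (x - 3):
8(x^2 - 9)/(x - 3) = 8 * (x + 3)
Now substitute x = 3:
= 8 * (3 + 3) = 48

48


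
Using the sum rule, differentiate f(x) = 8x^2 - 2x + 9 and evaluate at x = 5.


Differentiate term by term using power and sum rules:
f(x) = 8x^2 - 2x + 9
f'(x) = 16x - 2
Substitute x = 5:
f'(5) = 16 * 5 - 2
= 80 - 2
= 78

78


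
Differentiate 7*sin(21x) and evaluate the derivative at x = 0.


Apply the chain rule to differentiate 7*sin(21x):
d/dx [7*sin(21x)]
= 7 * cos(21x) * d/dx(21x)
= 7 * 21 * cos(21x)
= 147 * cos(21x)
Evaluate at x = 0:
= 147 * cos(0)
= 147 * 1
= 147

147


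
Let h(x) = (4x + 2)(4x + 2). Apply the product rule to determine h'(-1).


Let u(x) = 4x + 2 and v(x) = 4x + 2
u'(x) = 4
v'(x) = 4
Product rule: h'(x) = u'(x)*v(x) + u(x)*v'(x)
= 4 * (4x + 2) + (4x + 2) * 4
At x = -1:
u(-1) = 4 * (-1) + 2 = -2
v(-1) = 4 * (-1) + 2 = -2
h'(-1) = 4 * (-2) + (-2) * 4
= -8 - 8
= -16

-16


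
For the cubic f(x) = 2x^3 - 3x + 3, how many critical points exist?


Find where f'(x) = 0:
f(x) = 2x^3 - 3x + 3
f'(x) = 6x^2 - 3
This is a quadratic in x. Use the discriminant to count real roots.
Discriminant = (0)^2 - 4 * 6 * (-3)
= 0 - (-72)
= 72
Since discriminant > 0, f'(x) = 0 has 2 real solutions.
Number of critical points: 2

2


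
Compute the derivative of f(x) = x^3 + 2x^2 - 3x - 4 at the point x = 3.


Differentiate f(x) = x^3 + 2x^2 - 3x - 4 term by term:
f'(x) = 3x^2 + 4x - 3
Substitute x = 3:
f'(3) = 3 * 3^2 + 4 * 3 - 3
= 27 + 12 - 3
= 36

36


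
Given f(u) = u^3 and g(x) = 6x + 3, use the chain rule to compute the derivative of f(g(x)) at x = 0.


Using the chain rule: (f(g(x)))' = f'(g(x)) * g'(x)
First, find g(0):
g(0) = 6 * 0 + 3 = 3
Next, f'(u) = 3u^2
And g'(x) = 6
So f'(g(0)) * g'(0)
= 3 * 3^2 * 6
= 3 * 9 * 6
= 162

162


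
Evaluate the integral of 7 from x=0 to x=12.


The integral of a constant k over [a, b] equals k * (b - a).
integral from 0 to 12 of 7 dx
= 7 * (12 - 0)
= 7 * 12
= 84

84


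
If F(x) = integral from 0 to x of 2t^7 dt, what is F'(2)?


By the Fundamental Theorem of Calculus (Part 1):
If F(x) = integral from 0 to x of f(t) dt, then F'(x) = f(x)
Here f(t) = 2t^7
So F'(x) = 2x^7
Evaluate at x = 2:
F'(2) = 2 * 2^7
= 2 * 128
= 256

256


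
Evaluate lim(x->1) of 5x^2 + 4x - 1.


Since polynomials are continuous, we use direct substitution.
lim(x->1) of 5x^2 + 4x - 1
= 5 * 1^2 + 4 * 1 - 1
= 5 + 4 - 1
= 8

8


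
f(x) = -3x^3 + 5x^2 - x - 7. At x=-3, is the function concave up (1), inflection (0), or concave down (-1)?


Concavity is determined by the sign of f''(x).
f(x) = -3x^3 + 5x^2 - x - 7
f'(x) = -9x^2 + 10x - 1
f''(x) = -18x + 10
f''(-3) = -18 * (-3) + 10
= 54 + 10
= 64
Since f''(-3) > 0, the function is concave up (1)

1


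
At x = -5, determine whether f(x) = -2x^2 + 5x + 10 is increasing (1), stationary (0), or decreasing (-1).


Compute f'(x) to determine behavior:
f'(x) = -4x + 5
f'(-5) = -4 * (-5) + 5
= 20 + 5
= 25
Since f'(-5) > 0, the function is increasing (1)

1


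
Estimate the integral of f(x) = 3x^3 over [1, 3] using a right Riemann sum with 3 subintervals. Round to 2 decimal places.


Right Riemann sum uses right endpoints of each subinterval.
Interval: [1, 3], n = 3
dx = (3 - 1) / 3 = 2/3
Right endpoints: [5/3, 7/3, 3]
f values: [125/9, 343/9, 81]
Sum = dx * (sum of f values)
= 2/3 * 133
= 266/3 ≈ 88.67

88.67


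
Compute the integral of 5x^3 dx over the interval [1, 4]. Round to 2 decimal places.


Find the antiderivative of 5x^3:
F(x) = 5/4 * x^4
Apply the Fundamental Theorem of Calculus:
F(4) - F(1)
= 5/4 * 4^4 - 5/4 * 1^4
= 5/4 * (256 - 1)
= 5/4 * 255
= 1275/4 = 318.75

318.75


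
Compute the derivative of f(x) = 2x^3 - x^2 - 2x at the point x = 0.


Differentiate f(x) = 2x^3 - x^2 - 2x term by term:
f'(x) = 6x^2 - 2x - 2
Substitute x = 0:
f'(0) = 6 * 0^2 - 2 * 0 - 2
= 0 + 0 - 2
= -2

-2


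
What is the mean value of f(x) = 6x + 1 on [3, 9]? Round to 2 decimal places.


Average value = 1/(b-a) * integral from a to b of f(x) dx
First compute the integral of 6x + 1:
F(x) = 3x^2 + x
F(9) = 3 * 81 + 1 * 9 = 252
F(3) = 3 * 9 + 1 * 3 = 30
Integral = 252 - 30 = 222
Average = 222 / (9 - 3) = 222 / 6
= 37 = 37.00

37.00


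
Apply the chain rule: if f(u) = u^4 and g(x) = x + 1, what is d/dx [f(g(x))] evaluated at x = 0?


Using the chain rule: (f(g(x)))' = f'(g(x)) * g'(x)
First, find g(0):
g(0) = 1 * 0 + 1 = 1
Next, f'(u) = 4u^3
And g'(x) = 1
So f'(g(0)) * g'(0)
= 4 * 1^3 * 1
= 4 * 1 * 1
= 4

4


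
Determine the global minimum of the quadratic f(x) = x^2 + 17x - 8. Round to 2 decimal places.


For a quadratic f(x) = ax^2 + bx + c with a > 0, the minimum is at the vertex.
Vertex x-coordinate: x = -b/(2a)
x = -(17) / (2 * 1)
x = -17/2
Substitute back to find the minimum value:
f(-17/2) = 1 * (-17/2)^2 + 17 * (-17/2) - 8
= 289/4 - 289/2 - 8
= -321/4 = -80.25

-80.25


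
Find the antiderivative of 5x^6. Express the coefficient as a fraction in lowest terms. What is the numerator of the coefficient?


Apply the power rule for integration:
integral of ax^n dx = a/(n+1) * x^(n+1) + C
integral of 5x^6 dx
= 5/7 * x^7 + C
The coefficient in lowest terms is 5/7, and its numerator is 5

5


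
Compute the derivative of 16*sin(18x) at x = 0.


Apply the chain rule to differentiate 16*sin(18x):
d/dx [16*sin(18x)]
= 16 * cos(18x) * d/dx(18x)
= 16 * 18 * cos(18x)
= 288 * cos(18x)
Evaluate at x = 0:
= 288 * cos(0)
= 288 * 1
= 288

288


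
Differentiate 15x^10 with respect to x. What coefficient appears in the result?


We apply the power rule: d/dx [ax^n] = a*n * x^(n-1)
d/dx [15x^10]
= 15 * 10 * x^(10-1)
= 150x^9
The coefficient is 150

150


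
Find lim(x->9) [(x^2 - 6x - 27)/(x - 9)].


Direct substitution gives 0/0, so we factor the numerator.
Factor: (x^2 - 6x - 27) = (x - 9)(x + 3)
Cancel the common factor (x - 9):
(x^2 - 6x - 27)/(x - 9) = (x + 3)
Now substitute x = 9:
= (9) - (-3) = 12

12


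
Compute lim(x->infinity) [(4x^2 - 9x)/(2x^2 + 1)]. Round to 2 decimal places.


For limits at infinity with equal-degree polynomials,
we compare leading coefficients.
Numerator leading term: 4x^2
Denominator leading term: 2x^2
Divide both by x^2:
lim = (4 - 9/x) / (2 + 1/x^2)
As x -> infinity, the 1/x and 1/x^2 terms vanish:
= 4/2 = 2 = 2.00

2.00


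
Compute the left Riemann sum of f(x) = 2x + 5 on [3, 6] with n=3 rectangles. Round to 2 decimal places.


Left Riemann sum uses left endpoints of each subinterval.
Interval: [3, 6], n = 3
dx = (6 - 3) / 3 = 1
Left endpoints: [3, 4, 5]
f values: [11, 13, 15]
Sum = dx * (sum of f values)
= 1 * 39
= 39 = 39.00

39.00


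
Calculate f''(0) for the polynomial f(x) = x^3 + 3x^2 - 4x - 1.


First derivative:
f'(x) = 3x^2 + 6x - 4
Second derivative:
f''(x) = 6x + 6
Substitute x = 0:
f''(0) = 6 * 0 + 6
= 0 + 6
= 6

6


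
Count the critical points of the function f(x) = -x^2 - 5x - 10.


Find where f'(x) = 0:
f'(x) = -2x - 5
Set f'(x) = 0:
-2x - 5 = 0
x = 5 / (-2) = -5/2
This is a linear equation in x, so there is exactly one solution.
Number of critical points: 1

1


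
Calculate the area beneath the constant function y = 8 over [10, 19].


The area under a constant function y = 8 is a rectangle.
Width = 19 - 10 = 9
Height = 8
Area = width * height
= 9 * 8
= 72

72


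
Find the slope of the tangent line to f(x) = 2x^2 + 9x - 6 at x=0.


The slope of the tangent line equals f'(x) at the point.
f(x) = 2x^2 + 9x - 6
f'(x) = 4x + 9
At x = 0:
f'(0) = 4 * 0 + 9
= 0 + 9
= 9

9


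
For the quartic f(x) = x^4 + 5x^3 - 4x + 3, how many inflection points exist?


Inflection points occur where f''(x) = 0 and concavity changes.
f(x) = x^4 + 5x^3 - 4x + 3
f'(x) = 4x^3 + 15x^2 - 4
f''(x) = 12x^2 + 30x
This is a quadratic in x. Use the discriminant to count real roots.
Discriminant = (30)^2 - 4 * 12 * 0
= 900 - 0
= 900
Since discriminant > 0, f''(x) = 0 has 2 distinct real solutions.
A quadratic with two distinct real roots changes sign at each root, so concavity changes at both.
Number of inflection points: 2

2


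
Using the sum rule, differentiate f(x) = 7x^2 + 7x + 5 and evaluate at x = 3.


Differentiate term by term using power and sum rules:
f(x) = 7x^2 + 7x + 5
f'(x) = 14x + 7
Substitute x = 3:
f'(3) = 14 * 3 + 7
= 42 + 7
= 49

49


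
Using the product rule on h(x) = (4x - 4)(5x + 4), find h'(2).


Let u(x) = 4x - 4 and v(x) = 5x + 4
u'(x) = 4
v'(x) = 5
Product rule: h'(x) = u'(x)*v(x) + u(x)*v'(x)
= 4 * (5x + 4) + (4x - 4) * 5
At x = 2:
u(2) = 4 * 2 - 4 = 4
v(2) = 5 * 2 + 4 = 14
h'(2) = 4 * 14 + 4 * 5
= 56 + 20
= 76

76


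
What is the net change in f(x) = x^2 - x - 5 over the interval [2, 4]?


Net change = f(b) - f(a)
f(x) = x^2 - x - 5
Compute f(4):
f(4) = 1 * 4^2 - 1 * 4 - 5
= 16 - 4 - 5
= 7
Compute f(2):
f(2) = 1 * 2^2 - 1 * 2 - 5
= 4 - 2 - 5
= -3
Net change = 7 - (-3) = 10

10


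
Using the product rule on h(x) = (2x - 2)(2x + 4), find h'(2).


Let u(x) = 2x - 2 and v(x) = 2x + 4
u'(x) = 2
v'(x) = 2
Product rule: h'(x) = u'(x)*v(x) + u(x)*v'(x)
= 2 * (2x + 4) + (2x - 2) * 2
At x = 2:
u(2) = 2 * 2 - 2 = 2
v(2) = 2 * 2 + 4 = 8
h'(2) = 2 * 8 + 2 * 2
= 16 + 4
= 20

20


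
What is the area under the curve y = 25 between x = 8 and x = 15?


The area under a constant function y = 25 is a rectangle.
Width = 15 - 8 = 7
Height = 25
Area = width * height
= 7 * 25
= 175

175


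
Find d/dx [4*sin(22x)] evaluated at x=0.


Apply the chain rule to differentiate 4*sin(22x):
d/dx [4*sin(22x)]
= 4 * cos(22x) * d/dx(22x)
= 4 * 22 * cos(22x)
= 88 * cos(22x)
Evaluate at x = 0:
= 88 * cos(0)
= 88 * 1
= 88

88


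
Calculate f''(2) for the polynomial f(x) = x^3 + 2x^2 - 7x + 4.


First derivative:
f'(x) = 3x^2 + 4x - 7
Second derivative:
f''(x) = 6x + 4
Substitute x = 2:
f''(2) = 6 * 2 + 4
= 12 + 4
= 16

16


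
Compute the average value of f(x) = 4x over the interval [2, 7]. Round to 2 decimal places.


Average value = 1/(b-a) * integral from a to b of f(x) dx
First compute the integral of 4x:
F(x) = 2x^2
F(7) = 2 * 49 + 0 * 7 = 98
F(2) = 2 * 4 + 0 * 2 = 8
Integral = 98 - 8 = 90
Average = 90 / (7 - 2) = 90 / 5
= 18 = 18.00

18.00


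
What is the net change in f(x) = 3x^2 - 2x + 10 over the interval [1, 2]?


Net change = f(b) - f(a)
f(x) = 3x^2 - 2x + 10
Compute f(2):
f(2) = 3 * 2^2 - 2 * 2 + 10
= 12 - 4 + 10
= 18
Compute f(1):
f(1) = 3 * 1^2 - 2 * 1 + 10
= 3 - 2 + 10
= 11
Net change = 18 - 11 = 7

7
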